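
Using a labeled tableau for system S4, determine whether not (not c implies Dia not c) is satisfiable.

1. not (not c implies Dia not c), u
2. not c, u   [neg-implies-rule on 1]
3. not Dia not c, u   [neg-implies-rule on 1]
4. c, u   [neg-Dia-rule on 3 via uRu]
Accessibility: uRu
Branch closes: c and not c both at u.
All branches of the tableau close; one closing branch shown above.

No, unsatisfiable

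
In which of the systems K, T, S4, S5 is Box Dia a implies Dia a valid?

K-tableau for the negation not (Box Dia a implies Dia a):
1. not (Box Dia a implies Dia a), w0
2. Box Dia a, w0
3. not Dia a, w0
Complete open branch: countermodel on a K-frame, so not valid in K.
T-tableau for the negation not (Box Dia a implies Dia a):
1. not (Box Dia a implies Dia a), w0
2. Box Dia a, w0
3. not Dia a, w0
4. Dia a, w0
5. not a, w0
6. a, w1
7. Dia a, w1
8. not a, w1
Accessibility: w0Rw0, w0Rw1, w1Rw1
Branch closes: a and not a both at w1.
Every branch closes (one shown): valid in T, hence also in S4, S5 (every theorem of T is a theorem of S4 and S5).

T, S4, S5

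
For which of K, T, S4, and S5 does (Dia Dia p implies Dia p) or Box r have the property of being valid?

S4, S5

T-tableau for the negation not ((Dia Dia p implies Dia p) or Box r):
1. not ((Dia Dia p implies Dia p) or Box r), u
2. not (Dia Dia p implies Dia p), u   [neg-or-rule on 1]
3. not Box r, u   [neg-or-rule on 1]
4. Dia Dia p, u   [neg-implies-rule on 2]
5. not Dia p, u   [neg-implies-rule on 2]
6. not p, u   [neg-Dia-rule on 5 via uRu]
7. not r, v   [neg-Box-rule on 3: fresh world v, uRv]
8. not p, v   [neg-Dia-rule on 5 via uRv]
9. Dia p, w   [Dia-rule on 4: fresh world w, uRw]
10. not p, w   [neg-Dia-rule on 5 via uRw]
11. p, x   [Dia-rule on 9: fresh world x, wRx]
Accessibility: uRu, uRv, uRw, vRv, wRw, wRx, xRx
Complete open branch: countermodel on a T-frame, so not valid in T, nor in K (the same frame is also a K-frame).
S4-tableau for the negation not ((Dia Dia p implies Dia p) or Box r):
1. not ((Dia Dia p implies Dia p) or Box r), u
2. not (Dia Dia p implies Dia p), u   [neg-or-rule on 1]
3. not Box r, u   [neg-or-rule on 1]
4. Dia Dia p, u   [neg-implies-rule on 2]
5. not Dia p, u   [neg-implies-rule on 2]
6. not p, u   [neg-Dia-rule on 5 via uRu]
7. not r, v   [neg-Box-rule on 3: fresh world v, uRv]
8. not p, v   [neg-Dia-rule on 5 via uRv]
9. Dia p, w   [Dia-rule on 4: fresh world w, uRw]
10. not p, w   [neg-Dia-rule on 5 via uRw]
11. p, x   [Dia-rule on 9: fresh world x, wRx]
12. not p, x   [neg-Dia-rule on 5 via uRx]
Accessibility: uRu, uRv, uRw, uRx, vRv, wRw, wRx, xRx
Branch closes: p and not p both at x.
Every branch closes (one shown): valid in S4, hence also in S5 (every theorem of S4 is a theorem of S5).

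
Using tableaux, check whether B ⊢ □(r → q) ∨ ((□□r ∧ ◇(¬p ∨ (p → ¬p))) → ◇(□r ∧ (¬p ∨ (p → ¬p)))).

Tableau for the negation ¬(□(r → q) ∨ ((□□r ∧ ◇(¬p ∨ (p → ¬p))) → ◇(□r ∧ (¬p ∨ (p → ¬p))))):
1. ¬(□(r → q) ∨ ((□□r ∧ ◇(¬p ∨ (p → ¬p))) → ◇(□r ∧ (¬p ∨ (p → ¬p))))), 0
2. ¬□(r → q), 0   [¬∨-rule on 1]
3. ¬((□□r ∧ ◇(¬p ∨ (p → ¬p))) → ◇(□r ∧ (¬p ∨ (p → ¬p)))), 0   [¬∨-rule on 1]
4. □□r ∧ ◇(¬p ∨ (p → ¬p)), 0   [¬→-rule on 3]
5. ¬◇(□r ∧ (¬p ∨ (p → ¬p))), 0   [¬→-rule on 3]
6. □□r, 0   [∧-rule on 4]
7. ◇(¬p ∨ (p → ¬p)), 0   [∧-rule on 4]
8. ¬(□r ∧ (¬p ∨ (p → ¬p))), 0   [¬◇-rule on 5 via 0R0]
9. □r, 0   [□-rule on 6 via 0R0]
10. r, 0   [□-rule on 9 via 0R0]
11. ¬(¬p ∨ (p → ¬p)), 0   [¬∧-rule on 8 (branches; this branch)]
12. p, 0   [¬∨-rule on 11]
13. ¬(p → ¬p), 0   [¬∨-rule on 11]
14. ¬(r → q), 1   [¬□-rule on 2: fresh world 1, 0R1]
15. r, 1   [¬→-rule on 14]
16. ¬q, 1   [¬→-rule on 14]
17. ¬(□r ∧ (¬p ∨ (p → ¬p))), 1   [¬◇-rule on 5 via 0R1]
18. □r, 1   [□-rule on 6 via 0R1]
19. ¬(¬p ∨ (p → ¬p)), 1   [¬∧-rule on 17 (branches; this branch)]
20. p, 1   [¬∨-rule on 19]
21. ¬(p → ¬p), 1   [¬∨-rule on 19]
22. ¬p ∨ (p → ¬p), 2   [◇-rule on 7: fresh world 2, 0R2]
23. ¬(□r ∧ (¬p ∨ (p → ¬p))), 2   [¬◇-rule on 5 via 0R2]
24. □r, 2   [□-rule on 6 via 0R2]
25. r, 2   [□-rule on 9 via 0R2]
26. p → ¬p, 2   [∨-rule on 22 (branches; this branch)]
27. ¬□r, 2   [¬∧-rule on 23 (branches; this branch)]
28. ¬p, 2   [→-rule on 26 (branches; this branch)]
29. ¬r, 3   [¬□-rule on 27: fresh world 3, 2R3]
30. r, 3   [□-rule on 24 via 2R3]
Accessibility: 0R0, 0R1, 0R2, 1R0, 1R1, 2R0, 2R2, 2R3, 3R2, 3R3
Branch closes: r and ¬r both at 3.
All branches of the negation close; one closing branch shown above.

Valid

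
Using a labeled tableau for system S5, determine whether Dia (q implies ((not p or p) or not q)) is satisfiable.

Satisfiable

1. Dia (q implies ((not p or p) or not q)), w0
2. q implies ((not p or p) or not q), w1   [Dia-rule on 1: fresh world w1, w0Rw1]
3. (not p or p) or not q, w1   [implies-rule on 2 (branches; this branch)]
4. not q, w1   [or-rule on 3 (branches; this branch)]
Accessibility: w0Rw0, w0Rw1, w1Rw0, w1Rw1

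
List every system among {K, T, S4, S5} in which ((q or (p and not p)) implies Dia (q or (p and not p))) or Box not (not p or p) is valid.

T, S4, S5

T-tableau for the negation not (((q or (p and not p)) implies Dia (q or (p and not p))) or Box not (not p or p)):
1. not (((q or (p and not p)) implies Dia (q or (p and not p))) or Box not (not p or p)), 0
2. not ((q or (p and not p)) implies Dia (q or (p and not p))), 0
3. not Box not (not p or p), 0
4. q or (p and not p), 0
5. not Dia (q or (p and not p)), 0
6. not (q or (p and not p)), 0
7. not q, 0
8. not (p and not p), 0
9. p and not p, 0
10. p, 0
11. not p, 0
Accessibility: 0R0
Branch closes: p and not p both at 0.
Every branch closes (one shown): valid in T, hence also in S4, S5 (every theorem of T is a theorem of S4 and S5).
K-tableau for the negation not (((q or (p and not p)) implies Dia (q or (p and not p))) or Box not (not p or p)):
1. not (((q or (p and not p)) implies Dia (q or (p and not p))) or Box not (not p or p)), 0
2. not ((q or (p and not p)) implies Dia (q or (p and not p))), 0
3. not Box not (not p or p), 0
4. q or (p and not p), 0
5. not Dia (q or (p and not p)), 0
6. q, 0
7. not p or p, 1
8. not (q or (p and not p)), 1
9. not q, 1
10. not (p and not p), 1
11. p, 1
Accessibility: 0R1
Complete open branch: countermodel on a K-frame, so not valid in K.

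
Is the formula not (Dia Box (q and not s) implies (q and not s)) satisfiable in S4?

Yes, satisfiable

1. not (Dia Box (q and not s) implies (q and not s)), 0
2. Dia Box (q and not s), 0   [neg-implies-rule on 1]
3. not (q and not s), 0   [neg-implies-rule on 1]
4. s, 0   [neg-and-rule on 3 (branches; this branch)]
5. Box (q and not s), 1   [Dia-rule on 2: fresh world 1, 0R1]
6. q and not s, 1   [Box-rule on 5 via 1R1]
7. q, 1   [and-rule on 6]
8. not s, 1   [and-rule on 6]
Accessibility: 0R0, 0R1, 1R1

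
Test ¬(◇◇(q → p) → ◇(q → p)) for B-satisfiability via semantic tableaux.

Satisfiable (open branch found)

1. ¬(◇◇(q → p) → ◇(q → p)), u
2. ◇◇(q → p), u
3. ¬◇(q → p), u
4. ¬(q → p), u
5. q, u
6. ¬p, u
7. ◇(q → p), v
8. ¬(q → p), v
9. q, v
10. ¬p, v
11. q → p, w
12. p, w
Accessibility: uRu, uRv, vRu, vRv, vRw, wRv, wRw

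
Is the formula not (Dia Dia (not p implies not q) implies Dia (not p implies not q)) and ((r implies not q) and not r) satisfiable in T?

Satisfiable (open branch found)

1. not (Dia Dia (not p implies not q) implies Dia (not p implies not q)) and ((r implies not q) and not r), w0
2. not (Dia Dia (not p implies not q) implies Dia (not p implies not q)), w0   [and-rule on 1]
3. (r implies not q) and not r, w0   [and-rule on 1]
4. Dia Dia (not p implies not q), w0   [neg-implies-rule on 2]
5. not Dia (not p implies not q), w0   [neg-implies-rule on 2]
6. r implies not q, w0   [and-rule on 3]
7. not r, w0   [and-rule on 3]
8. not (not p implies not q), w0   [neg-Dia-rule on 5 via w0Rw0]
9. not p, w0   [neg-implies-rule on 8]
10. q, w0   [neg-implies-rule on 8]
11. Dia (not p implies not q), w1   [Dia-rule on 4: fresh world w1, w0Rw1]
12. not (not p implies not q), w1   [neg-Dia-rule on 5 via w0Rw1]
13. not p, w1   [neg-implies-rule on 12]
14. q, w1   [neg-implies-rule on 12]
15. not p implies not q, w2   [Dia-rule on 11: fresh world w2, w1Rw2]
16. not q, w2   [implies-rule on 15 (branches; this branch)]
Accessibility: w0Rw0, w0Rw1, w1Rw1, w1Rw2, w2Rw2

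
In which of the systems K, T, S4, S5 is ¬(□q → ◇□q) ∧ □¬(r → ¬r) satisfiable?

K

T-tableau for the formula:
1. ¬(□q → ◇□q) ∧ □¬(r → ¬r), 0
2. ¬(□q → ◇□q), 0   [∧-rule on 1]
3. □¬(r → ¬r), 0   [∧-rule on 1]
4. □q, 0   [¬→-rule on 2]
5. ¬◇□q, 0   [¬→-rule on 2]
6. ¬(r → ¬r), 0   [□-rule on 3 via 0R0]
7. r, 0   [¬→-rule on 6]
8. q, 0   [□-rule on 4 via 0R0]
9. ¬□q, 0   [¬◇-rule on 5 via 0R0]
10. ¬q, 1   [¬□-rule on 9: fresh world 1, 0R1]
11. ¬(r → ¬r), 1   [□-rule on 3 via 0R1]
12. r, 1   [¬→-rule on 11]
13. q, 1   [□-rule on 4 via 0R1]
Accessibility: 0R0, 0R1, 1R1
Branch closes: q and ¬q both at 1.
Every branch closes (one shown): unsatisfiable in T, hence also in S4, S5 (every S4/S5-frame is a T-frame).
K-tableau for the formula:
1. ¬(□q → ◇□q) ∧ □¬(r → ¬r), 0
2. ¬(□q → ◇□q), 0   [∧-rule on 1]
3. □¬(r → ¬r), 0   [∧-rule on 1]
4. □q, 0   [¬→-rule on 2]
5. ¬◇□q, 0   [¬→-rule on 2]
Complete open branch: satisfiable in K.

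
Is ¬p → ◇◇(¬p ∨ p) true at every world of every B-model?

Tableau for the negation ¬(¬p → ◇◇(¬p ∨ p)):
1. ¬(¬p → ◇◇(¬p ∨ p)), w0
2. ¬p, w0
3. ¬◇◇(¬p ∨ p), w0
4. ¬◇(¬p ∨ p), w0
5. ¬(¬p ∨ p), w0
6. p, w0
Accessibility: w0Rw0
Branch closes: p and ¬p both at w0.
Every branch of the negation's tableau closes; the branch above is one of them.

Valid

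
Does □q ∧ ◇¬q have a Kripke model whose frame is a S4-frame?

1. □q ∧ ◇¬q, u
2. □q, u
3. ◇¬q, u
4. q, u
5. ¬q, v
6. q, v
Accessibility: uRu, uRv, vRv
Branch closes: q and ¬q both at v.
All branches of the tableau close; one closing branch shown above.

Unsatisfiable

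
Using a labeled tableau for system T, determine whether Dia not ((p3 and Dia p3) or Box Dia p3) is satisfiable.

Yes, satisfiable

1. Dia not ((p3 and Dia p3) or Box Dia p3), u
2. not ((p3 and Dia p3) or Box Dia p3), v
3. not (p3 and Dia p3), v
4. not Box Dia p3, v
5. not Dia p3, v
6. not p3, v
7. not Dia p3, w
8. not p3, w
Accessibility: uRu, uRv, vRv, vRw, wRw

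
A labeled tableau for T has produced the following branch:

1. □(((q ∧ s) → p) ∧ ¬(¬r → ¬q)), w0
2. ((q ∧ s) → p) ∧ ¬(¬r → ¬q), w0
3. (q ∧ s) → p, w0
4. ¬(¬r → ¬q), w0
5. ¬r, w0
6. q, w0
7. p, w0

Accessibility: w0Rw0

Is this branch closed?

No atom appears with both signs at the same world.

Not closed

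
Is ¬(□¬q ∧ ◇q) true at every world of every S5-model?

Tableau for the negation □¬q ∧ ◇q:
1. □¬q ∧ ◇q, 0
2. □¬q, 0
3. ◇q, 0
4. ¬q, 0
5. q, 1
6. ¬q, 1
Accessibility: 0R0, 0R1, 1R0, 1R1
Branch closes: q and ¬q both at 1.
Every branch of the negation's tableau closes; the branch above is one of them.

Valid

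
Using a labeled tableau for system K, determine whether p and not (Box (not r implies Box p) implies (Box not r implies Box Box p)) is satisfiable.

1. p and not (Box (not r implies Box p) implies (Box not r implies Box Box p)), w0
2. p, w0
3. not (Box (not r implies Box p) implies (Box not r implies Box Box p)), w0
4. Box (not r implies Box p), w0
5. not (Box not r implies Box Box p), w0
6. Box not r, w0
7. not Box Box p, w0
8. not Box p, w1
9. not r implies Box p, w1
10. not r, w1
11. Box p, w1
12. not p, w2
13. p, w2
Accessibility: w0Rw1, w1Rw2
Branch closes: p and not p both at w2.
Every branch closes; the branch above is one of them.

Unsatisfiable (every branch closes)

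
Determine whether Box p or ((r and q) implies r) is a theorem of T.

Valid

Tableau for the negation not (Box p or ((r and q) implies r)):
1. not (Box p or ((r and q) implies r)), w0
2. not Box p, w0   [neg-or-rule on 1]
3. not ((r and q) implies r), w0   [neg-or-rule on 1]
4. r and q, w0   [neg-implies-rule on 3]
5. not r, w0   [neg-implies-rule on 3]
6. r, w0   [and-rule on 4]
7. q, w0   [and-rule on 4]
Accessibility: w0Rw0
Branch closes: r and not r both at w0.
Every branch of the negation's tableau closes; the branch above is one of them.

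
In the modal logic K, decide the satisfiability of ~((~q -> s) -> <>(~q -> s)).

Satisfiable

1. ~((~q -> s) -> <>(~q -> s)), 0
2. ~q -> s, 0
3. ~<>(~q -> s), 0
4. s, 0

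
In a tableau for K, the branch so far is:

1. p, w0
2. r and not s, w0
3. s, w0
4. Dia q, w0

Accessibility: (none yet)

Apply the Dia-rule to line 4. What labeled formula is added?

a fresh world w1 with w0Rw1, and q at w1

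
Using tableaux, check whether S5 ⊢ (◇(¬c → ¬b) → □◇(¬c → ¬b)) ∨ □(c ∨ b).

Tableau for the negation ¬((◇(¬c → ¬b) → □◇(¬c → ¬b)) ∨ □(c ∨ b)):
1. ¬((◇(¬c → ¬b) → □◇(¬c → ¬b)) ∨ □(c ∨ b)), u
2. ¬(◇(¬c → ¬b) → □◇(¬c → ¬b)), u
3. ¬□(c ∨ b), u
4. ◇(¬c → ¬b), u
5. ¬□◇(¬c → ¬b), u
6. ¬(c ∨ b), v
7. ¬c, v
8. ¬b, v
9. ¬c → ¬b, w
10. ¬b, w
11. ¬◇(¬c → ¬b), x
12. ¬(¬c → ¬b), u
13. ¬c, u
14. b, u
15. ¬(¬c → ¬b), v
16. b, v
Accessibility: uRu, uRv, uRw, uRx, vRu, vRv, vRw, vRx, wRu, wRv, wRw, wRx, xRu, xRv, xRw, xRx
Branch closes: b and ¬b both at v.
Every branch of the negation's tableau closes; the branch above is one of them.

Yes, valid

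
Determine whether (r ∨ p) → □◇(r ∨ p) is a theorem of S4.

Invalid (countermodel exists)

Tableau for the negation ¬((r ∨ p) → □◇(r ∨ p)):
1. ¬((r ∨ p) → □◇(r ∨ p)), w0
2. r ∨ p, w0   [¬→-rule on 1]
3. ¬□◇(r ∨ p), w0   [¬→-rule on 1]
4. p, w0   [∨-rule on 2 (branches; this branch)]
5. ¬◇(r ∨ p), w1   [¬□-rule on 3: fresh world w1, w0Rw1]
6. ¬(r ∨ p), w1   [¬◇-rule on 5 via w1Rw1]
7. ¬r, w1   [¬∨-rule on 6]
8. ¬p, w1   [¬∨-rule on 6]
Accessibility: w0Rw0, w0Rw1, w1Rw1
The negation has an open branch (countermodel exists).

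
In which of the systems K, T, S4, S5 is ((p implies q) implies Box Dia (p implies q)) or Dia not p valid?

S5

S5-tableau for the negation not (((p implies q) implies Box Dia (p implies q)) or Dia not p):
1. not (((p implies q) implies Box Dia (p implies q)) or Dia not p), w0
2. not ((p implies q) implies Box Dia (p implies q)), w0
3. not Dia not p, w0
4. p implies q, w0
5. not Box Dia (p implies q), w0
6. p, w0
7. q, w0
8. not Dia (p implies q), w1
9. p, w1
10. not (p implies q), w0
11. not q, w0
Accessibility: w0Rw0, w0Rw1, w1Rw0, w1Rw1
Branch closes: q and not q both at w0.
Every branch closes (one shown): valid in S5.
S4-tableau for the negation not (((p implies q) implies Box Dia (p implies q)) or Dia not p):
1. not (((p implies q) implies Box Dia (p implies q)) or Dia not p), w0
2. not ((p implies q) implies Box Dia (p implies q)), w0
3. not Dia not p, w0
4. p implies q, w0
5. not Box Dia (p implies q), w0
6. p, w0
7. q, w0
8. not Dia (p implies q), w1
9. p, w1
10. not (p implies q), w1
11. not q, w1
Accessibility: w0Rw0, w0Rw1, w1Rw1
Complete open branch: countermodel on an S4-frame, so not valid in S4, nor in K, T (the same frame is also a K-frame and a T-frame).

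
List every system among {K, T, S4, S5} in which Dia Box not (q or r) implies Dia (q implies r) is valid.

K-tableau for the negation not (Dia Box not (q or r) implies Dia (q implies r)):
1. not (Dia Box not (q or r) implies Dia (q implies r)), u
2. Dia Box not (q or r), u   [neg-implies-rule on 1]
3. not Dia (q implies r), u   [neg-implies-rule on 1]
4. Box not (q or r), v   [Dia-rule on 2: fresh world v, uRv]
5. not (q implies r), v   [neg-Dia-rule on 3 via uRv]
6. q, v   [neg-implies-rule on 5]
7. not r, v   [neg-implies-rule on 5]
Accessibility: uRv
Complete open branch: countermodel on a K-frame, so not valid in K.
T-tableau for the negation not (Dia Box not (q or r) implies Dia (q implies r)):
1. not (Dia Box not (q or r) implies Dia (q implies r)), u
2. Dia Box not (q or r), u   [neg-implies-rule on 1]
3. not Dia (q implies r), u   [neg-implies-rule on 1]
4. not (q implies r), u   [neg-Dia-rule on 3 via uRu]
5. q, u   [neg-implies-rule on 4]
6. not r, u   [neg-implies-rule on 4]
7. Box not (q or r), v   [Dia-rule on 2: fresh world v, uRv]
8. not (q implies r), v   [neg-Dia-rule on 3 via uRv]
9. q, v   [neg-implies-rule on 8]
10. not r, v   [neg-implies-rule on 8]
11. not (q or r), v   [Box-rule on 7 via vRv]
12. not q, v   [neg-or-rule on 11]
Accessibility: uRu, uRv, vRv
Branch closes: q and not q both at v.
Every branch closes (one shown): valid in T, hence also in S4, S5 (every theorem of T is a theorem of S4 and S5).

T, S4, S5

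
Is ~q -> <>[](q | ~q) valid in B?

Valid

Tableau for the negation ~(~q -> <>[](q | ~q)):
1. ~(~q -> <>[](q | ~q)), w0
2. ~q, w0
3. ~<>[](q | ~q), w0
4. ~[](q | ~q), w0
5. ~(q | ~q), w1
6. ~q, w1
7. q, w1
Accessibility: w0Rw0, w0Rw1, w1Rw0, w1Rw1
Branch closes: q and ~q both at w1.
Every branch of the negation's tableau closes; the branch above is one of them.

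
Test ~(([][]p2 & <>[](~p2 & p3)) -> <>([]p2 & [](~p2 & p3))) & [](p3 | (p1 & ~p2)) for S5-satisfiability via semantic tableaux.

Unsatisfiable

1. ~(([][]p2 & <>[](~p2 & p3)) -> <>([]p2 & [](~p2 & p3))) & [](p3 | (p1 & ~p2)), 0
2. ~(([][]p2 & <>[](~p2 & p3)) -> <>([]p2 & [](~p2 & p3))), 0   [&-rule on 1]
3. [](p3 | (p1 & ~p2)), 0   [&-rule on 1]
4. [][]p2 & <>[](~p2 & p3), 0   [~->-rule on 2]
5. ~<>([]p2 & [](~p2 & p3)), 0   [~->-rule on 2]
6. [][]p2, 0   [&-rule on 4]
7. <>[](~p2 & p3), 0   [&-rule on 4]
8. p3 | (p1 & ~p2), 0   [[]-rule on 3 via 0R0]
9. ~([]p2 & [](~p2 & p3)), 0   [~<>-rule on 5 via 0R0]
10. []p2, 0   [[]-rule on 6 via 0R0]
11. p2, 0   [[]-rule on 10 via 0R0]
12. p3, 0   [|-rule on 8 (branches; this branch)]
13. ~[](~p2 & p3), 0   [~&-rule on 9 (branches; this branch)]
14. [](~p2 & p3), 1   [<>-rule on 7: fresh world 1, 0R1]
15. p3 | (p1 & ~p2), 1   [[]-rule on 3 via 0R1]
16. ~([]p2 & [](~p2 & p3)), 1   [~<>-rule on 5 via 0R1]
17. []p2, 1   [[]-rule on 6 via 0R1]
18. p2, 1   [[]-rule on 10 via 0R1]
19. ~p2 & p3, 0   [[]-rule on 14 via 1R0]
20. ~p2, 0   [&-rule on 19]
Accessibility: 0R0, 0R1, 1R0, 1R1
Branch closes: p2 and ~p2 both at 0.
Every branch closes; the branch above is one of them.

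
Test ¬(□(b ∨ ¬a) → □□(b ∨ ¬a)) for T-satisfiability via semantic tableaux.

Yes, satisfiable

1. ¬(□(b ∨ ¬a) → □□(b ∨ ¬a)), 0
2. □(b ∨ ¬a), 0
3. ¬□□(b ∨ ¬a), 0
4. b ∨ ¬a, 0
5. ¬a, 0
6. ¬□(b ∨ ¬a), 1
7. b ∨ ¬a, 1
8. ¬a, 1
9. ¬(b ∨ ¬a), 2
10. ¬b, 2
11. a, 2
Accessibility: 0R0, 0R1, 1R1, 1R2, 2R2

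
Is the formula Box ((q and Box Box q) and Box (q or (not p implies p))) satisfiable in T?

Yes, satisfiable

1. Box ((q and Box Box q) and Box (q or (not p implies p))), u
2. (q and Box Box q) and Box (q or (not p implies p)), u
3. q and Box Box q, u
4. Box (q or (not p implies p)), u
5. q, u
6. Box Box q, u
7. q or (not p implies p), u
8. Box q, u
9. not p implies p, u
10. p, u
Accessibility: uRu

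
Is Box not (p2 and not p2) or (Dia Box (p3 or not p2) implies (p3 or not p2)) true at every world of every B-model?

Tableau for the negation not (Box not (p2 and not p2) or (Dia Box (p3 or not p2) implies (p3 or not p2))):
1. not (Box not (p2 and not p2) or (Dia Box (p3 or not p2) implies (p3 or not p2))), u
2. not Box not (p2 and not p2), u
3. not (Dia Box (p3 or not p2) implies (p3 or not p2)), u
4. Dia Box (p3 or not p2), u
5. not (p3 or not p2), u
6. not p3, u
7. p2, u
8. p2 and not p2, v
9. p2, v
10. not p2, v
Accessibility: uRu, uRv, vRu, vRv
Branch closes: p2 and not p2 both at v.
All branches of the negation close; one closing branch shown above.

Yes, valid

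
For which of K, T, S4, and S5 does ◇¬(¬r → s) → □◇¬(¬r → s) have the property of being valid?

S5

S5-tableau for the negation ¬(◇¬(¬r → s) → □◇¬(¬r → s)):
1. ¬(◇¬(¬r → s) → □◇¬(¬r → s)), u
2. ◇¬(¬r → s), u
3. ¬□◇¬(¬r → s), u
4. ¬(¬r → s), v
5. ¬r, v
6. ¬s, v
7. ¬◇¬(¬r → s), w
8. ¬r → s, u
9. ¬r → s, v
10. ¬r → s, w
11. s, u
12. s, v
Accessibility: uRu, uRv, uRw, vRu, vRv, vRw, wRu, wRv, wRw
Branch closes: s and ¬s both at v.
Every branch closes (one shown): valid in S5.
S4-tableau for the negation ¬(◇¬(¬r → s) → □◇¬(¬r → s)):
1. ¬(◇¬(¬r → s) → □◇¬(¬r → s)), u
2. ◇¬(¬r → s), u
3. ¬□◇¬(¬r → s), u
4. ¬(¬r → s), v
5. ¬r, v
6. ¬s, v
7. ¬◇¬(¬r → s), w
8. ¬r → s, w
9. s, w
Accessibility: uRu, uRv, uRw, vRv, wRw
Complete open branch: countermodel on an S4-frame, so not valid in S4, nor in K, T (the same frame is also a K-frame and a T-frame).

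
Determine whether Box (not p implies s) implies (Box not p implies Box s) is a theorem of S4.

Valid

Tableau for the negation not (Box (not p implies s) implies (Box not p implies Box s)):
1. not (Box (not p implies s) implies (Box not p implies Box s)), u
2. Box (not p implies s), u
3. not (Box not p implies Box s), u
4. Box not p, u
5. not Box s, u
6. not p implies s, u
7. not p, u
8. s, u
9. not s, v
10. not p implies s, v
11. not p, v
12. s, v
Accessibility: uRu, uRv, vRv
Branch closes: s and not s both at v.
All branches of the negation close; one closing branch shown above.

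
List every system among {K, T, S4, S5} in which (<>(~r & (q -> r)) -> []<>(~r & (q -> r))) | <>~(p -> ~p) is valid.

S4-tableau for the negation ~((<>(~r & (q -> r)) -> []<>(~r & (q -> r))) | <>~(p -> ~p)):
1. ~((<>(~r & (q -> r)) -> []<>(~r & (q -> r))) | <>~(p -> ~p)), w0
2. ~(<>(~r & (q -> r)) -> []<>(~r & (q -> r))), w0
3. ~<>~(p -> ~p), w0
4. <>(~r & (q -> r)), w0
5. ~[]<>(~r & (q -> r)), w0
6. p -> ~p, w0
7. ~p, w0
8. ~r & (q -> r), w1
9. ~r, w1
10. q -> r, w1
11. p -> ~p, w1
12. ~q, w1
13. ~p, w1
14. ~<>(~r & (q -> r)), w2
15. p -> ~p, w2
16. ~(~r & (q -> r)), w2
17. ~p, w2
18. ~(q -> r), w2
19. q, w2
20. ~r, w2
Accessibility: w0Rw0, w0Rw1, w0Rw2, w1Rw1, w2Rw2
Complete open branch: countermodel on an S4-frame, so not valid in S4, nor in K, T (the same frame is also a K-frame and a T-frame).
S5-tableau for the negation ~((<>(~r & (q -> r)) -> []<>(~r & (q -> r))) | <>~(p -> ~p)):
1. ~((<>(~r & (q -> r)) -> []<>(~r & (q -> r))) | <>~(p -> ~p)), w0
2. ~(<>(~r & (q -> r)) -> []<>(~r & (q -> r))), w0
3. ~<>~(p -> ~p), w0
4. <>(~r & (q -> r)), w0
5. ~[]<>(~r & (q -> r)), w0
6. p -> ~p, w0
7. ~p, w0
8. ~r & (q -> r), w1
9. ~r, w1
10. q -> r, w1
11. p -> ~p, w1
12. ~q, w1
13. ~p, w1
14. ~<>(~r & (q -> r)), w2
15. p -> ~p, w2
16. ~(~r & (q -> r)), w0
17. ~(~r & (q -> r)), w1
18. ~(~r & (q -> r)), w2
19. ~p, w2
20. ~(q -> r), w0
21. q, w0
22. ~r, w0
23. ~(q -> r), w1
24. q, w1
Accessibility: w0Rw0, w0Rw1, w0Rw2, w1Rw0, w1Rw1, w1Rw2, w2Rw0, w2Rw1, w2Rw2
Branch closes: q and ~q both at w1.
Every branch closes (one shown): valid in S5.

S5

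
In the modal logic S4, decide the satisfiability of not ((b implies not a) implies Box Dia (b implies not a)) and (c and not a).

Yes, satisfiable

1. not ((b implies not a) implies Box Dia (b implies not a)) and (c and not a), u
2. not ((b implies not a) implies Box Dia (b implies not a)), u
3. c and not a, u
4. b implies not a, u
5. not Box Dia (b implies not a), u
6. c, u
7. not a, u
8. not Dia (b implies not a), v
9. not (b implies not a), v
10. b, v
11. a, v
Accessibility: uRu, uRv, vRv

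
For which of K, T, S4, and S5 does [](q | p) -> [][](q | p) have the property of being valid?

S4, S5

T-tableau for the negation ~([](q | p) -> [][](q | p)):
1. ~([](q | p) -> [][](q | p)), 0
2. [](q | p), 0
3. ~[][](q | p), 0
4. q | p, 0
5. p, 0
6. ~[](q | p), 1
7. q | p, 1
8. p, 1
9. ~(q | p), 2
10. ~q, 2
11. ~p, 2
Accessibility: 0R0, 0R1, 1R1, 1R2, 2R2
Complete open branch: countermodel on a T-frame, so not valid in T, nor in K (the same frame is also a K-frame).
S4-tableau for the negation ~([](q | p) -> [][](q | p)):
1. ~([](q | p) -> [][](q | p)), 0
2. [](q | p), 0
3. ~[][](q | p), 0
4. q | p, 0
5. p, 0
6. ~[](q | p), 1
7. q | p, 1
8. p, 1
9. ~(q | p), 2
10. ~q, 2
11. ~p, 2
12. q | p, 2
13. p, 2
Accessibility: 0R0, 0R1, 0R2, 1R1, 1R2, 2R2
Branch closes: p and ~p both at 2.
Every branch closes (one shown): valid in S4, hence also in S5 (every theorem of S4 is a theorem of S5).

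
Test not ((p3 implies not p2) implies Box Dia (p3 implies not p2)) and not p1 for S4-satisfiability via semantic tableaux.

Satisfiable (open branch found)

1. not ((p3 implies not p2) implies Box Dia (p3 implies not p2)) and not p1, 0
2. not ((p3 implies not p2) implies Box Dia (p3 implies not p2)), 0
3. not p1, 0
4. p3 implies not p2, 0
5. not Box Dia (p3 implies not p2), 0
6. not p2, 0
7. not Dia (p3 implies not p2), 1
8. not (p3 implies not p2), 1
9. p3, 1
10. p2, 1
Accessibility: 0R0, 0R1, 1R1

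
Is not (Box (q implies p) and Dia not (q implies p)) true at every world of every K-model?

Tableau for the negation Box (q implies p) and Dia not (q implies p):
1. Box (q implies p) and Dia not (q implies p), u
2. Box (q implies p), u   [and-rule on 1]
3. Dia not (q implies p), u   [and-rule on 1]
4. not (q implies p), v   [Dia-rule on 3: fresh world v, uRv]
5. q, v   [neg-implies-rule on 4]
6. not p, v   [neg-implies-rule on 4]
7. q implies p, v   [Box-rule on 2 via uRv]
8. p, v   [implies-rule on 7 (branches; this branch)]
Accessibility: uRv
Branch closes: p and not p both at v.
Every branch of the negation's tableau closes; the branch above is one of them.

Valid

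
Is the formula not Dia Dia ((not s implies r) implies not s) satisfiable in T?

1. not Dia Dia ((not s implies r) implies not s), 0
2. not Dia ((not s implies r) implies not s), 0
3. not ((not s implies r) implies not s), 0
4. not s implies r, 0
5. s, 0
6. r, 0
Accessibility: 0R0

Yes, satisfiable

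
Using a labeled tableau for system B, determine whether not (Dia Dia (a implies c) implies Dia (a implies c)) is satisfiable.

Yes, satisfiable

1. not (Dia Dia (a implies c) implies Dia (a implies c)), u
2. Dia Dia (a implies c), u
3. not Dia (a implies c), u
4. not (a implies c), u
5. a, u
6. not c, u
7. Dia (a implies c), v
8. not (a implies c), v
9. a, v
10. not c, v
11. a implies c, w
12. c, w
Accessibility: uRu, uRv, vRu, vRv, vRw, wRv, wRw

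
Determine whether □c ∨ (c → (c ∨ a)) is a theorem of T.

Tableau for the negation ¬(□c ∨ (c → (c ∨ a))):
1. ¬(□c ∨ (c → (c ∨ a))), u
2. ¬□c, u
3. ¬(c → (c ∨ a)), u
4. c, u
5. ¬(c ∨ a), u
6. ¬c, u
7. ¬a, u
Accessibility: uRu
Branch closes: c and ¬c both at u.
All branches of the negation close; one closing branch shown above.

Yes, valid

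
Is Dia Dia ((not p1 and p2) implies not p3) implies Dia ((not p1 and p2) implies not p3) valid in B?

Not valid

Tableau for the negation not (Dia Dia ((not p1 and p2) implies not p3) implies Dia ((not p1 and p2) implies not p3)):
1. not (Dia Dia ((not p1 and p2) implies not p3) implies Dia ((not p1 and p2) implies not p3)), w0
2. Dia Dia ((not p1 and p2) implies not p3), w0
3. not Dia ((not p1 and p2) implies not p3), w0
4. not ((not p1 and p2) implies not p3), w0
5. not p1 and p2, w0
6. p3, w0
7. not p1, w0
8. p2, w0
9. Dia ((not p1 and p2) implies not p3), w1
10. not ((not p1 and p2) implies not p3), w1
11. not p1 and p2, w1
12. p3, w1
13. not p1, w1
14. p2, w1
15. (not p1 and p2) implies not p3, w2
16. not p3, w2
Accessibility: w0Rw0, w0Rw1, w1Rw0, w1Rw1, w1Rw2, w2Rw1, w2Rw2
The negation has an open branch (countermodel exists).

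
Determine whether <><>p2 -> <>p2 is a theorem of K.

Tableau for the negation ~(<><>p2 -> <>p2):
1. ~(<><>p2 -> <>p2), 0
2. <><>p2, 0
3. ~<>p2, 0
4. <>p2, 1
5. ~p2, 1
6. p2, 2
Accessibility: 0R1, 1R2
The negation has an open branch (countermodel exists).

No, not valid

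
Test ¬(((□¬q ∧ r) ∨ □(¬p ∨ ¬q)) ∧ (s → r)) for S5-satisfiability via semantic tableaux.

Satisfiable

1. ¬(((□¬q ∧ r) ∨ □(¬p ∨ ¬q)) ∧ (s → r)), 0
2. ¬(s → r), 0
3. s, 0
4. ¬r, 0
Accessibility: 0R0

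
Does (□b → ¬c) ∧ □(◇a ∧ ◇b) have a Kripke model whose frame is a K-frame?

Yes, satisfiable

1. (□b → ¬c) ∧ □(◇a ∧ ◇b), w0
2. □b → ¬c, w0   [∧-rule on 1]
3. □(◇a ∧ ◇b), w0   [∧-rule on 1]
4. ¬c, w0   [→-rule on 2 (branches; this branch)]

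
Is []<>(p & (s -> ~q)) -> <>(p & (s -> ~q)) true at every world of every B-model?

Tableau for the negation ~([]<>(p & (s -> ~q)) -> <>(p & (s -> ~q))):
1. ~([]<>(p & (s -> ~q)) -> <>(p & (s -> ~q))), w0
2. []<>(p & (s -> ~q)), w0
3. ~<>(p & (s -> ~q)), w0
4. <>(p & (s -> ~q)), w0
5. ~(p & (s -> ~q)), w0
6. ~(s -> ~q), w0
7. s, w0
8. q, w0
9. p & (s -> ~q), w1
10. p, w1
11. s -> ~q, w1
12. <>(p & (s -> ~q)), w1
13. ~(p & (s -> ~q)), w1
14. ~q, w1
15. ~(s -> ~q), w1
16. s, w1
17. q, w1
Accessibility: w0Rw0, w0Rw1, w1Rw0, w1Rw1
Branch closes: q and ~q both at w1.
Every branch of the negation's tableau closes; the branch above is one of them.

Valid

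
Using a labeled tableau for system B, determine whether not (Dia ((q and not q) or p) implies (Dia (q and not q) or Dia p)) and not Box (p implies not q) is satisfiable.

Unsatisfiable

1. not (Dia ((q and not q) or p) implies (Dia (q and not q) or Dia p)) and not Box (p implies not q), 0
2. not (Dia ((q and not q) or p) implies (Dia (q and not q) or Dia p)), 0
3. not Box (p implies not q), 0
4. Dia ((q and not q) or p), 0
5. not (Dia (q and not q) or Dia p), 0
6. not Dia (q and not q), 0
7. not Dia p, 0
8. not (q and not q), 0
9. not p, 0
10. q, 0
11. not (p implies not q), 1
12. p, 1
13. q, 1
14. not (q and not q), 1
15. not p, 1
Accessibility: 0R0, 0R1, 1R0, 1R1
Branch closes: p and not p both at 1.
All branches of the tableau close; one closing branch shown above.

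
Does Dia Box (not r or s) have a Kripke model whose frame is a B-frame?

1. Dia Box (not r or s), 0
2. Box (not r or s), 1
3. not r or s, 0
4. not r or s, 1
5. s, 0
6. s, 1
Accessibility: 0R0, 0R1, 1R0, 1R1

Yes, satisfiable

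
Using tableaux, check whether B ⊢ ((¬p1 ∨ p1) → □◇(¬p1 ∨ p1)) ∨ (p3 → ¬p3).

Valid

Tableau for the negation ¬(((¬p1 ∨ p1) → □◇(¬p1 ∨ p1)) ∨ (p3 → ¬p3)):
1. ¬(((¬p1 ∨ p1) → □◇(¬p1 ∨ p1)) ∨ (p3 → ¬p3)), w0
2. ¬((¬p1 ∨ p1) → □◇(¬p1 ∨ p1)), w0   [¬∨-rule on 1]
3. ¬(p3 → ¬p3), w0   [¬∨-rule on 1]
4. ¬p1 ∨ p1, w0   [¬→-rule on 2]
5. ¬□◇(¬p1 ∨ p1), w0   [¬→-rule on 2]
6. p3, w0   [¬→-rule on 3]
7. p1, w0   [∨-rule on 4 (branches; this branch)]
8. ¬◇(¬p1 ∨ p1), w1   [¬□-rule on 5: fresh world w1, w0Rw1]
9. ¬(¬p1 ∨ p1), w0   [¬◇-rule on 8 via w1Rw0]
10. ¬p1, w0   [¬∨-rule on 9]
Accessibility: w0Rw0, w0Rw1, w1Rw0, w1Rw1
Branch closes: p1 and ¬p1 both at w0.
Every branch of the negation's tableau closes; the branch above is one of them.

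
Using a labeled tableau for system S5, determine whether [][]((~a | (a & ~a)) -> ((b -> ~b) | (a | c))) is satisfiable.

Satisfiable

1. [][]((~a | (a & ~a)) -> ((b -> ~b) | (a | c))), w0
2. []((~a | (a & ~a)) -> ((b -> ~b) | (a | c))), w0   [[]-rule on 1 via w0Rw0]
3. (~a | (a & ~a)) -> ((b -> ~b) | (a | c)), w0   [[]-rule on 2 via w0Rw0]
4. (b -> ~b) | (a | c), w0   [->-rule on 3 (branches; this branch)]
5. a | c, w0   [|-rule on 4 (branches; this branch)]
6. c, w0   [|-rule on 5 (branches; this branch)]
Accessibility: w0Rw0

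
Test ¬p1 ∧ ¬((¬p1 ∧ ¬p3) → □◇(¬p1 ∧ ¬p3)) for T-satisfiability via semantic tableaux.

1. ¬p1 ∧ ¬((¬p1 ∧ ¬p3) → □◇(¬p1 ∧ ¬p3)), u
2. ¬p1, u   [∧-rule on 1]
3. ¬((¬p1 ∧ ¬p3) → □◇(¬p1 ∧ ¬p3)), u   [∧-rule on 1]
4. ¬p1 ∧ ¬p3, u   [¬→-rule on 3]
5. ¬□◇(¬p1 ∧ ¬p3), u   [¬→-rule on 3]
6. ¬p3, u   [∧-rule on 4]
7. ¬◇(¬p1 ∧ ¬p3), v   [¬□-rule on 5: fresh world v, uRv]
8. ¬(¬p1 ∧ ¬p3), v   [¬◇-rule on 7 via vRv]
9. p3, v   [¬∧-rule on 8 (branches; this branch)]
Accessibility: uRu, uRv, vRv

Yes, satisfiable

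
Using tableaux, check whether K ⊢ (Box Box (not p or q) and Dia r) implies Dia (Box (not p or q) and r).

Yes, valid

Tableau for the negation not ((Box Box (not p or q) and Dia r) implies Dia (Box (not p or q) and r)):
1. not ((Box Box (not p or q) and Dia r) implies Dia (Box (not p or q) and r)), u
2. Box Box (not p or q) and Dia r, u
3. not Dia (Box (not p or q) and r), u
4. Box Box (not p or q), u
5. Dia r, u
6. r, v
7. not (Box (not p or q) and r), v
8. Box (not p or q), v
9. not Box (not p or q), v
10. not (not p or q), w
11. p, w
12. not q, w
13. not p or q, w
14. q, w
Accessibility: uRv, vRw
Branch closes: q and not q both at w.
Every branch of the negation's tableau closes; the branch above is one of them.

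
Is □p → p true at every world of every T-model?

Tableau for the negation ¬(□p → p):
1. ¬(□p → p), w0
2. □p, w0
3. ¬p, w0
4. p, w0
Accessibility: w0Rw0
Branch closes: p and ¬p both at w0.
All branches of the negation close; one closing branch shown above.

Yes, valid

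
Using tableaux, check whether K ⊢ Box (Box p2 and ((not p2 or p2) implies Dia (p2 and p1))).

Tableau for the negation not Box (Box p2 and ((not p2 or p2) implies Dia (p2 and p1))):
1. not Box (Box p2 and ((not p2 or p2) implies Dia (p2 and p1))), u
2. not (Box p2 and ((not p2 or p2) implies Dia (p2 and p1))), v   [neg-Box-rule on 1: fresh world v, uRv]
3. not ((not p2 or p2) implies Dia (p2 and p1)), v   [neg-and-rule on 2 (branches; this branch)]
4. not p2 or p2, v   [neg-implies-rule on 3]
5. not Dia (p2 and p1), v   [neg-implies-rule on 3]
6. p2, v   [or-rule on 4 (branches; this branch)]
Accessibility: uRv
The negation has an open branch (countermodel exists).

Not valid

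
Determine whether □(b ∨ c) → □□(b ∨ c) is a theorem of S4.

Valid

Tableau for the negation ¬(□(b ∨ c) → □□(b ∨ c)):
1. ¬(□(b ∨ c) → □□(b ∨ c)), 0
2. □(b ∨ c), 0
3. ¬□□(b ∨ c), 0
4. b ∨ c, 0
5. c, 0
6. ¬□(b ∨ c), 1
7. b ∨ c, 1
8. c, 1
9. ¬(b ∨ c), 2
10. ¬b, 2
11. ¬c, 2
12. b ∨ c, 2
13. c, 2
Accessibility: 0R0, 0R1, 0R2, 1R1, 1R2, 2R2
Branch closes: c and ¬c both at 2.
All branches of the negation close; one closing branch shown above.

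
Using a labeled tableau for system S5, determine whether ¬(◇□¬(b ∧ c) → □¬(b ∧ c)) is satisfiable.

Unsatisfiable

1. ¬(◇□¬(b ∧ c) → □¬(b ∧ c)), u
2. ◇□¬(b ∧ c), u
3. ¬□¬(b ∧ c), u
4. □¬(b ∧ c), v
5. ¬(b ∧ c), u
6. ¬(b ∧ c), v
7. ¬c, u
8. ¬c, v
9. b ∧ c, w
10. b, w
11. c, w
12. ¬(b ∧ c), w
13. ¬c, w
Accessibility: uRu, uRv, uRw, vRu, vRv, vRw, wRu, wRv, wRw
Branch closes: c and ¬c both at w.
All branches of the tableau close; one closing branch shown above.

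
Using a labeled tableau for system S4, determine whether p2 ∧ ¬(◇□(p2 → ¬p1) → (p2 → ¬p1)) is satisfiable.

1. p2 ∧ ¬(◇□(p2 → ¬p1) → (p2 → ¬p1)), w0
2. p2, w0   [∧-rule on 1]
3. ¬(◇□(p2 → ¬p1) → (p2 → ¬p1)), w0   [∧-rule on 1]
4. ◇□(p2 → ¬p1), w0   [¬→-rule on 3]
5. ¬(p2 → ¬p1), w0   [¬→-rule on 3]
6. p1, w0   [¬→-rule on 5]
7. □(p2 → ¬p1), w1   [◇-rule on 4: fresh world w1, w0Rw1]
8. p2 → ¬p1, w1   [□-rule on 7 via w1Rw1]
9. ¬p1, w1   [→-rule on 8 (branches; this branch)]
Accessibility: w0Rw0, w0Rw1, w1Rw1

Satisfiable (open branch found)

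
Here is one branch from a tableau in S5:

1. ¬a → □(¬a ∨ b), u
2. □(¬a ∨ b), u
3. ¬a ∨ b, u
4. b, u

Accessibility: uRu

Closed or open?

There is no literal clash: for every atom and world, at most one sign appears.

Open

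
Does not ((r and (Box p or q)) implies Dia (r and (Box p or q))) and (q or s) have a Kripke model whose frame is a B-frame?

Unsatisfiable

1. not ((r and (Box p or q)) implies Dia (r and (Box p or q))) and (q or s), u
2. not ((r and (Box p or q)) implies Dia (r and (Box p or q))), u
3. q or s, u
4. r and (Box p or q), u
5. not Dia (r and (Box p or q)), u
6. r, u
7. Box p or q, u
8. not (r and (Box p or q)), u
9. s, u
10. Box p, u
11. p, u
12. not (Box p or q), u
13. not Box p, u
14. not q, u
15. not p, v
16. not (r and (Box p or q)), v
17. p, v
Accessibility: uRu, uRv, vRu, vRv
Branch closes: p and not p both at v.
All branches of the tableau close; one closing branch shown above.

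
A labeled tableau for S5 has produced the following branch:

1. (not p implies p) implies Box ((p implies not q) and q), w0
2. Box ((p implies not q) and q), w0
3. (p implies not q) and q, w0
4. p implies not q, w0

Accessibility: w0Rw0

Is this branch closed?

No atom appears with both signs at the same world.

Open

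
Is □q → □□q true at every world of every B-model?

Tableau for the negation ¬(□q → □□q):
1. ¬(□q → □□q), u
2. □q, u   [¬→-rule on 1]
3. ¬□□q, u   [¬→-rule on 1]
4. q, u   [□-rule on 2 via uRu]
5. ¬□q, v   [¬□-rule on 3: fresh world v, uRv]
6. q, v   [□-rule on 2 via uRv]
7. ¬q, w   [¬□-rule on 5: fresh world w, vRw]
Accessibility: uRu, uRv, vRu, vRv, vRw, wRv, wRw
The negation has an open branch (countermodel exists).

No, not valid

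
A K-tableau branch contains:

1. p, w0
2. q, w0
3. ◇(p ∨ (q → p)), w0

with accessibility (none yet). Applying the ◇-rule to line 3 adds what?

a fresh world w1 with w0Rw1, and p ∨ (q → p) at w1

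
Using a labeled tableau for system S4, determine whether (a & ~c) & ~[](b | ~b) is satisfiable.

1. (a & ~c) & ~[](b | ~b), u
2. a & ~c, u
3. ~[](b | ~b), u
4. a, u
5. ~c, u
6. ~(b | ~b), v
7. ~b, v
8. b, v
Accessibility: uRu, uRv, vRv
Branch closes: b and ~b both at v.
All branches of the tableau close; one closing branch shown above.

No, unsatisfiable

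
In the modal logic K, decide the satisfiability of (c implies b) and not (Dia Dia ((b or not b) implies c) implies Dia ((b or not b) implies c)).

1. (c implies b) and not (Dia Dia ((b or not b) implies c) implies Dia ((b or not b) implies c)), u
2. c implies b, u
3. not (Dia Dia ((b or not b) implies c) implies Dia ((b or not b) implies c)), u
4. Dia Dia ((b or not b) implies c), u
5. not Dia ((b or not b) implies c), u
6. b, u
7. Dia ((b or not b) implies c), v
8. not ((b or not b) implies c), v
9. b or not b, v
10. not c, v
11. not b, v
12. (b or not b) implies c, w
13. c, w
Accessibility: uRv, vRw

Satisfiable (open branch found)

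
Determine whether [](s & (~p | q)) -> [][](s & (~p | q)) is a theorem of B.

Tableau for the negation ~([](s & (~p | q)) -> [][](s & (~p | q))):
1. ~([](s & (~p | q)) -> [][](s & (~p | q))), w0
2. [](s & (~p | q)), w0
3. ~[][](s & (~p | q)), w0
4. s & (~p | q), w0
5. s, w0
6. ~p | q, w0
7. q, w0
8. ~[](s & (~p | q)), w1
9. s & (~p | q), w1
10. s, w1
11. ~p | q, w1
12. q, w1
13. ~(s & (~p | q)), w2
14. ~(~p | q), w2
15. p, w2
16. ~q, w2
Accessibility: w0Rw0, w0Rw1, w1Rw0, w1Rw1, w1Rw2, w2Rw1, w2Rw2
The negation has an open branch (countermodel exists).

Not valid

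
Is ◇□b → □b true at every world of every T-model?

No, not valid

Tableau for the negation ¬(◇□b → □b):
1. ¬(◇□b → □b), 0
2. ◇□b, 0
3. ¬□b, 0
4. □b, 1
5. b, 1
6. ¬b, 2
Accessibility: 0R0, 0R1, 0R2, 1R1, 2R2
The negation has an open branch (countermodel exists).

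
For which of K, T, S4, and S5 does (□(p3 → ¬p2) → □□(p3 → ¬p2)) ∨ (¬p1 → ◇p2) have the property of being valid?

S4, S5

T-tableau for the negation ¬((□(p3 → ¬p2) → □□(p3 → ¬p2)) ∨ (¬p1 → ◇p2)):
1. ¬((□(p3 → ¬p2) → □□(p3 → ¬p2)) ∨ (¬p1 → ◇p2)), w0
2. ¬(□(p3 → ¬p2) → □□(p3 → ¬p2)), w0
3. ¬(¬p1 → ◇p2), w0
4. □(p3 → ¬p2), w0
5. ¬□□(p3 → ¬p2), w0
6. ¬p1, w0
7. ¬◇p2, w0
8. p3 → ¬p2, w0
9. ¬p2, w0
10. ¬□(p3 → ¬p2), w1
11. p3 → ¬p2, w1
12. ¬p2, w1
13. ¬(p3 → ¬p2), w2
14. p3, w2
15. p2, w2
Accessibility: w0Rw0, w0Rw1, w1Rw1, w1Rw2, w2Rw2
Complete open branch: countermodel on a T-frame, so not valid in T, nor in K (the same frame is also a K-frame).
S4-tableau for the negation ¬((□(p3 → ¬p2) → □□(p3 → ¬p2)) ∨ (¬p1 → ◇p2)):
1. ¬((□(p3 → ¬p2) → □□(p3 → ¬p2)) ∨ (¬p1 → ◇p2)), w0
2. ¬(□(p3 → ¬p2) → □□(p3 → ¬p2)), w0
3. ¬(¬p1 → ◇p2), w0
4. □(p3 → ¬p2), w0
5. ¬□□(p3 → ¬p2), w0
6. ¬p1, w0
7. ¬◇p2, w0
8. p3 → ¬p2, w0
9. ¬p2, w0
10. ¬□(p3 → ¬p2), w1
11. p3 → ¬p2, w1
12. ¬p2, w1
13. ¬(p3 → ¬p2), w2
14. p3, w2
15. p2, w2
16. p3 → ¬p2, w2
17. ¬p2, w2
Accessibility: w0Rw0, w0Rw1, w0Rw2, w1Rw1, w1Rw2, w2Rw2
Branch closes: p2 and ¬p2 both at w2.
Every branch closes (one shown): valid in S4, hence also in S5 (every theorem of S4 is a theorem of S5).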